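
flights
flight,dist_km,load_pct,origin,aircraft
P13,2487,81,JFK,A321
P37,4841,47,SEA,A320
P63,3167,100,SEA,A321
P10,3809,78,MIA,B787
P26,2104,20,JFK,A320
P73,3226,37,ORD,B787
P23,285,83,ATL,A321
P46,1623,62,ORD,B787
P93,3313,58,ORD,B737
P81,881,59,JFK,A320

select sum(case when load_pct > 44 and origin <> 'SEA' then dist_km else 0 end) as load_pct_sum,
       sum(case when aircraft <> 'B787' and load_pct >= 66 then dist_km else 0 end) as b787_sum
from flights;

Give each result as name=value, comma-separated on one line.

[load_pct_sum: load_pct > 44 and origin <> 'SEA']
flight=P13: ✓ → 2487
flight=P37: ✗
flight=P63: ✗
flight=P10: ✓ → 3809
flight=P26: ✗
flight=P73: ✗
flight=P23: ✓ → 285
flight=P46: ✓ → 1623
flight=P93: ✓ → 3313
flight=P81: ✓ → 881
load_pct_sum = 2487 + 3809 + 285 + 1623 + 3313 + 881 = 12398
—
[b787_sum: aircraft <> 'B787' and load_pct >= 66]
flight=P13: ✓ → 2487
flight=P37: ✗
flight=P63: ✓ → 3167
flight=P10: ✗
flight=P26: ✗
flight=P73: ✗
flight=P23: ✓ → 285
flight=P46: ✗
flight=P93: ✗
flight=P81: ✗
b787_sum = 2487 + 3167 + 285 = 5939

load_pct_sum=12398, b787_sum=5939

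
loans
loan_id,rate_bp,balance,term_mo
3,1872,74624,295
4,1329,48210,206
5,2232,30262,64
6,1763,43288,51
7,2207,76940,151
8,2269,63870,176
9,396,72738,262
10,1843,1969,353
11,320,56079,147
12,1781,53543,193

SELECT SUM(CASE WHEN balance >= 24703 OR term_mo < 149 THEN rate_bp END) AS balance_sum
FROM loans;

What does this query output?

loan_id=3: ✓ → 1872
loan_id=4: ✓ → 1329
loan_id=5: ✓ → 2232
loan_id=6: ✓ → 1763
loan_id=7: ✓ → 2207
loan_id=8: ✓ → 2269
loan_id=9: ✓ → 396
loan_id=10: ✗
loan_id=11: ✓ → 320
loan_id=12: ✓ → 1781
balance_sum = 1872 + 1329 + 2232 + 1763 + 2207 + 2269 + 396 + 320 + 1781 = 14169

14169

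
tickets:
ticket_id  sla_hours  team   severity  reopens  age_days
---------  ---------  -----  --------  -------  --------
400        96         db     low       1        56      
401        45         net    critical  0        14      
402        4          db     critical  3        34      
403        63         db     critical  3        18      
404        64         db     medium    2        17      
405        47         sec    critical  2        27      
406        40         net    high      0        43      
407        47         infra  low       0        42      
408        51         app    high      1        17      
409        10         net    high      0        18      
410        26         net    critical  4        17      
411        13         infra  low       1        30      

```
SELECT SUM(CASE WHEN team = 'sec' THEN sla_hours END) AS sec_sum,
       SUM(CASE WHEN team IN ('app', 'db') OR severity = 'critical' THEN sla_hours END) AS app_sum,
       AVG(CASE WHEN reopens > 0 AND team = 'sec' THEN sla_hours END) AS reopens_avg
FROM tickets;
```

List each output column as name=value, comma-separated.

sec_sum=47, app_sum=396, reopens_avg=47

[sec_sum: team = 'sec']
ticket_id=400: ✗
ticket_id=401: ✗
ticket_id=402: ✗
ticket_id=403: ✗
ticket_id=404: ✗
ticket_id=405: ✓ → 47
ticket_id=406: ✗
ticket_id=407: ✗
ticket_id=408: ✗
ticket_id=409: ✗
ticket_id=410: ✗
ticket_id=411: ✗
sec_sum = 47
—
[app_sum: team IN ('app', 'db') OR severity = 'critical']
ticket_id=400: ✓ → 96
ticket_id=401: ✓ → 45
ticket_id=402: ✓ → 4
ticket_id=403: ✓ → 63
ticket_id=404: ✓ → 64
ticket_id=405: ✓ → 47
ticket_id=406: ✗
ticket_id=407: ✗
ticket_id=408: ✓ → 51
ticket_id=409: ✗
ticket_id=410: ✓ → 26
ticket_id=411: ✗
app_sum = 96 + 45 + 4 + 63 + 64 + 47 + 51 + 26 = 396
—
[reopens_avg: reopens > 0 AND team = 'sec']
ticket_id=400: ✗
ticket_id=401: ✗
ticket_id=402: ✗
ticket_id=403: ✗
ticket_id=404: ✗
ticket_id=405: ✓ → 47
ticket_id=406: ✗
ticket_id=407: ✗
ticket_id=408: ✗
ticket_id=409: ✗
ticket_id=410: ✗
ticket_id=411: ✗
reopens_avg = 47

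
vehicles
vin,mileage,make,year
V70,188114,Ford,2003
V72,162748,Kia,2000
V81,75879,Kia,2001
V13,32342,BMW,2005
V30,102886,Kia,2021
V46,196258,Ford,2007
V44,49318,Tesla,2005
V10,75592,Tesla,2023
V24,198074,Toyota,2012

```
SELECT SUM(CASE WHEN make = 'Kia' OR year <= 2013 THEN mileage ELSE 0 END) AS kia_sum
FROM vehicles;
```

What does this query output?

1005619

vin=V70: ✓ → 188114
vin=V72: ✓ → 162748
vin=V81: ✓ → 75879
vin=V13: ✓ → 32342
vin=V30: ✓ → 102886
vin=V46: ✓ → 196258
vin=V44: ✓ → 49318
vin=V10: ✗
vin=V24: ✓ → 198074
kia_sum = 188114 + 162748 + 75879 + 32342 + 102886 + 196258 + 49318 + 198074 = 1005619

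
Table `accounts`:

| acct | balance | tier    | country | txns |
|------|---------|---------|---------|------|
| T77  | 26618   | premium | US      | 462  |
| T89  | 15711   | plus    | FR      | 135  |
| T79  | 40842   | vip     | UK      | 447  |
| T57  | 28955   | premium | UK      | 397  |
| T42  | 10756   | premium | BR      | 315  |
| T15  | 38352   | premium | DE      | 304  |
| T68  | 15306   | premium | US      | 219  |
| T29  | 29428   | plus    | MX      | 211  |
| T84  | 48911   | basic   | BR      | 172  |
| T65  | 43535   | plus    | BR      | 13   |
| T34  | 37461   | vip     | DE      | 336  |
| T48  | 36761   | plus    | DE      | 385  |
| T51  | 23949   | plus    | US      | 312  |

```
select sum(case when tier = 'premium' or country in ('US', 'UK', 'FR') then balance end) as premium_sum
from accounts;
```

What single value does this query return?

acct=T77: ✓ → 26618
acct=T89: ✓ → 15711
acct=T79: ✓ → 40842
acct=T57: ✓ → 28955
acct=T42: ✓ → 10756
acct=T15: ✓ → 38352
acct=T68: ✓ → 15306
acct=T29: ✗
acct=T84: ✗
acct=T65: ✗
acct=T34: ✗
acct=T48: ✗
acct=T51: ✓ → 23949
premium_sum = 26618 + 15711 + 40842 + 28955 + 10756 + 38352 + 15306 + 23949 = 200489

200489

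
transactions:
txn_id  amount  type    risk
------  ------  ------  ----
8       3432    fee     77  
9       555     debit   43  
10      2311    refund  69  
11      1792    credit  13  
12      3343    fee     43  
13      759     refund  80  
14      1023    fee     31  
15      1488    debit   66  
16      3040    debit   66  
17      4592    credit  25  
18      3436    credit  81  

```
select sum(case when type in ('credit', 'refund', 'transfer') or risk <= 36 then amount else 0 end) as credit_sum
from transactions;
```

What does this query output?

txn_id=8: ✗
txn_id=9: ✗
txn_id=10: ✓ → 2311
txn_id=11: ✓ → 1792
txn_id=12: ✗
txn_id=13: ✓ → 759
txn_id=14: ✓ → 1023
txn_id=15: ✗
txn_id=16: ✗
txn_id=17: ✓ → 4592
txn_id=18: ✓ → 3436
credit_sum = 2311 + 1792 + 759 + 1023 + 4592 + 3436 = 13913

13913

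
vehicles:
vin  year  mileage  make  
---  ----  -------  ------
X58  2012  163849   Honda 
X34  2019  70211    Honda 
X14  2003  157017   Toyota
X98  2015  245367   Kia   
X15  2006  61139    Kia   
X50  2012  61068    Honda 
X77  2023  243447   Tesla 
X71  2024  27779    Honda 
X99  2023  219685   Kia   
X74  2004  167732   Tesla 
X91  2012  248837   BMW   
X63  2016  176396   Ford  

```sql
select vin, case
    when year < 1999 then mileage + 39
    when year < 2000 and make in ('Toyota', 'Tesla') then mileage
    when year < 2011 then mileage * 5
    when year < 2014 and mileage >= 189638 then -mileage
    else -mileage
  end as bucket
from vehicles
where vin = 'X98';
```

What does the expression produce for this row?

-245367

vin = X98: year=2015, mileage=245367, make=Kia.
year < 1999 → false
year < 2000 and make in ('Toyota', 'Tesla') → false
year < 2011 → false
year < 2014 and mileage >= 189638 → false
No prior WHEN matched → ELSE → -245367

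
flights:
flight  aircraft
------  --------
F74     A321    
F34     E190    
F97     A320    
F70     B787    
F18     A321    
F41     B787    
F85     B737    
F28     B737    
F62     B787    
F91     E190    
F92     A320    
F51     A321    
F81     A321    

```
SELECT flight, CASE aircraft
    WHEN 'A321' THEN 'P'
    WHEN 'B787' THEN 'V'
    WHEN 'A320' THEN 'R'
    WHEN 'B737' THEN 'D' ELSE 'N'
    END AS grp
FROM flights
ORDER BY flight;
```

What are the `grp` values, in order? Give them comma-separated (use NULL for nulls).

flight=F18: aircraft='A321' → P
flight=F28: aircraft='B737' → D
flight=F34: ELSE → N
flight=F41: aircraft='B787' → V
flight=F51: aircraft='A321' → P
flight=F62: aircraft='B787' → V
flight=F70: aircraft='B787' → V
flight=F74: aircraft='A321' → P
flight=F81: aircraft='A321' → P
flight=F85: aircraft='B737' → D
flight=F91: ELSE → N
flight=F92: aircraft='A320' → R
flight=F97: aircraft='A320' → R

P, D, N, V, P, V, V, P, P, D, N, R, R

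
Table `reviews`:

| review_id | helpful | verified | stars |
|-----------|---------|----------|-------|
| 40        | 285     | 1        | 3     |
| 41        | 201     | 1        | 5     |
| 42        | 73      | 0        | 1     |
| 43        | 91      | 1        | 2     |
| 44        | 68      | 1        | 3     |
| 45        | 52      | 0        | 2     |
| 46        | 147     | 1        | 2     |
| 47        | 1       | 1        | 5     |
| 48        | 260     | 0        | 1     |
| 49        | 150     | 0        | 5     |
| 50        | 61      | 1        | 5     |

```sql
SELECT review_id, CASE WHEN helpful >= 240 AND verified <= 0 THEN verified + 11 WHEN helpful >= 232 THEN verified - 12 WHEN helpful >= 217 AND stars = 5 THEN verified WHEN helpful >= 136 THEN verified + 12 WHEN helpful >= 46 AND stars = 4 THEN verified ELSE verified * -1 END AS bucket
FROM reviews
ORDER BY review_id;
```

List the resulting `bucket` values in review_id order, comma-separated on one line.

review_id=40: helpful >= 232 → -11
review_id=41: helpful >= 136 → 13
review_id=42: ELSE → 0
review_id=43: ELSE → -1
review_id=44: ELSE → -1
review_id=45: ELSE → 0
review_id=46: helpful >= 136 → 13
review_id=47: ELSE → -1
review_id=48: helpful >= 240 AND verified <= 0 → 11
review_id=49: helpful >= 136 → 12
review_id=50: ELSE → -1

-11, 13, 0, -1, -1, 0, 13, -1, 11, 12, -1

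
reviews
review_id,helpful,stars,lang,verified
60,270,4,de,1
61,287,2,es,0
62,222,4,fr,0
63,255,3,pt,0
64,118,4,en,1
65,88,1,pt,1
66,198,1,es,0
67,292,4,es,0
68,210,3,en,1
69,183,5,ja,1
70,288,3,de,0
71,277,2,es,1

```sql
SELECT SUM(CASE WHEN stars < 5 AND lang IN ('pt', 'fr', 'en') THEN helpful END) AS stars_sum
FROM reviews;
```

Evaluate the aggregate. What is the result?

893

review_id=60: ✗
review_id=61: ✗
review_id=62: ✓ → 222
review_id=63: ✓ → 255
review_id=64: ✓ → 118
review_id=65: ✓ → 88
review_id=66: ✗
review_id=67: ✗
review_id=68: ✓ → 210
review_id=69: ✗
review_id=70: ✗
review_id=71: ✗
stars_sum = 222 + 255 + 118 + 88 + 210 = 893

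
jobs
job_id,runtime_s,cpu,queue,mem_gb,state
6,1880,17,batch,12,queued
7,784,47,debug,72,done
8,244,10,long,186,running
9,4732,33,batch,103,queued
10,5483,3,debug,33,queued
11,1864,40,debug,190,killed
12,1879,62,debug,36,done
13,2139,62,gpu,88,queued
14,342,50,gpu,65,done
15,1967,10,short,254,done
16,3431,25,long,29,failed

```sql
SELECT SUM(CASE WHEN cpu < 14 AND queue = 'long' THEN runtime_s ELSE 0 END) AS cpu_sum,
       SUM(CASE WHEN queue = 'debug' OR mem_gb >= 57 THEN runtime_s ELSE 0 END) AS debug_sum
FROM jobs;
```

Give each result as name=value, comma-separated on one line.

cpu_sum=244, debug_sum=19434

[cpu_sum: cpu < 14 AND queue = 'long']
job_id=6: ✗
job_id=7: ✗
job_id=8: ✓ → 244
job_id=9: ✗
job_id=10: ✗
job_id=11: ✗
job_id=12: ✗
job_id=13: ✗
job_id=14: ✗
job_id=15: ✗
job_id=16: ✗
cpu_sum = 244
—
[debug_sum: queue = 'debug' OR mem_gb >= 57]
job_id=6: ✗
job_id=7: ✓ → 784
job_id=8: ✓ → 244
job_id=9: ✓ → 4732
job_id=10: ✓ → 5483
job_id=11: ✓ → 1864
job_id=12: ✓ → 1879
job_id=13: ✓ → 2139
job_id=14: ✓ → 342
job_id=15: ✓ → 1967
job_id=16: ✗
debug_sum = 784 + 244 + 4732 + 5483 + 1864 + 1879 + 2139 + 342 + 1967 = 19434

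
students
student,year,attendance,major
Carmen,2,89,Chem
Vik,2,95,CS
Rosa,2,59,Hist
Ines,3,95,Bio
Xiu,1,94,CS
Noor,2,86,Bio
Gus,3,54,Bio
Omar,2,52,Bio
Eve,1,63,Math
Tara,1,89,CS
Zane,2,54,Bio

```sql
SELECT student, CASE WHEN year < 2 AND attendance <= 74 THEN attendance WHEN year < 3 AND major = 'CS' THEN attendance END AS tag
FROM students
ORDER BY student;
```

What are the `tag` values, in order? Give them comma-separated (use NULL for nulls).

student=Carmen: (no match → NULL) → NULL
student=Eve: year < 2 AND attendance <= 74 → 63
student=Gus: (no match → NULL) → NULL
student=Ines: (no match → NULL) → NULL
student=Noor: (no match → NULL) → NULL
student=Omar: (no match → NULL) → NULL
student=Rosa: (no match → NULL) → NULL
student=Tara: year < 3 AND major = 'CS' → 89
student=Vik: year < 3 AND major = 'CS' → 95
student=Xiu: year < 3 AND major = 'CS' → 94
student=Zane: (no match → NULL) → NULL

NULL, 63, NULL, NULL, NULL, NULL, NULL, 89, 95, 94, NULL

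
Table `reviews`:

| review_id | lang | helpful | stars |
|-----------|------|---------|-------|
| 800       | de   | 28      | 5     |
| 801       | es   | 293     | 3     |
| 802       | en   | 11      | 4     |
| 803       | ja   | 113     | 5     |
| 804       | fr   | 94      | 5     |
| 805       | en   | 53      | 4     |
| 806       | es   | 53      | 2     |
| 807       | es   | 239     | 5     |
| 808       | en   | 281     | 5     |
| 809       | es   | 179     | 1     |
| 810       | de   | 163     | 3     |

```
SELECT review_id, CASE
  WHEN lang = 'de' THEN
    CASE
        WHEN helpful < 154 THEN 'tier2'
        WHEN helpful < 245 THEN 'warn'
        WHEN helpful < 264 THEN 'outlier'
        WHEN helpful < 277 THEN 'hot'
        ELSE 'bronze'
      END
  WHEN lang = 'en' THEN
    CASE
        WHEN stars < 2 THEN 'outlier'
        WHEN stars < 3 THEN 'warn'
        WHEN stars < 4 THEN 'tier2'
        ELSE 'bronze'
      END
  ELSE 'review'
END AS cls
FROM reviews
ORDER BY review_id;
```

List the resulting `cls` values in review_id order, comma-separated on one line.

review_id=800: lang='de' → inner[helpful < 154] → tier2
review_id=801: lang='es' → outer ELSE → review
review_id=802: lang='en' → inner[ELSE] → bronze
review_id=803: lang='ja' → outer ELSE → review
review_id=804: lang='fr' → outer ELSE → review
review_id=805: lang='en' → inner[ELSE] → bronze
review_id=806: lang='es' → outer ELSE → review
review_id=807: lang='es' → outer ELSE → review
review_id=808: lang='en' → inner[ELSE] → bronze
review_id=809: lang='es' → outer ELSE → review
review_id=810: lang='de' → inner[helpful < 245] → warn

tier2, review, bronze, review, review, bronze, review, review, bronze, review, warn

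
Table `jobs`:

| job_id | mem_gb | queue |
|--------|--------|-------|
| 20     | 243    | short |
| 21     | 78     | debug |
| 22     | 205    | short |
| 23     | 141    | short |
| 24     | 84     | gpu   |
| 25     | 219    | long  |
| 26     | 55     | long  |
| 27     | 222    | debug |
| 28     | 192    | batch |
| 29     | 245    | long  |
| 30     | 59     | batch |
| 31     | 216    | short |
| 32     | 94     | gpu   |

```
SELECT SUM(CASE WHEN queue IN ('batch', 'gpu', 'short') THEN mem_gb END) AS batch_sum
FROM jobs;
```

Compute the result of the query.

job_id=20: ✓ → 243
job_id=21: ✗
job_id=22: ✓ → 205
job_id=23: ✓ → 141
job_id=24: ✓ → 84
job_id=25: ✗
job_id=26: ✗
job_id=27: ✗
job_id=28: ✓ → 192
job_id=29: ✗
job_id=30: ✓ → 59
job_id=31: ✓ → 216
job_id=32: ✓ → 94
batch_sum = 243 + 205 + 141 + 84 + 192 + 59 + 216 + 94 = 1234

1234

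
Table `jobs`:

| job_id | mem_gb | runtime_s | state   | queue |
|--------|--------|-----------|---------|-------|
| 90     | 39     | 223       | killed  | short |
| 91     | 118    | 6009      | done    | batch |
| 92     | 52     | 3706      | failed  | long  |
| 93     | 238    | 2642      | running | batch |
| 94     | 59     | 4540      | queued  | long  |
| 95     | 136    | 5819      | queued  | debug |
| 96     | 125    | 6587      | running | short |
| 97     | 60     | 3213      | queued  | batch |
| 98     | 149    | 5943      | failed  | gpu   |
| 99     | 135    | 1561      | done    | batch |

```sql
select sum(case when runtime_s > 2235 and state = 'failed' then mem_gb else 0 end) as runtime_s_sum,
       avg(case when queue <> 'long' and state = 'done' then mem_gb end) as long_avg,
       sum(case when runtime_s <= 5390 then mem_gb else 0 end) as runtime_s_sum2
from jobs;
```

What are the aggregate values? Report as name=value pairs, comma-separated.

runtime_s_sum=201, long_avg=126.5, runtime_s_sum2=583

[runtime_s_sum: runtime_s > 2235 and state = 'failed']
job_id=90: ✗
job_id=91: ✗
job_id=92: ✓ → 52
job_id=93: ✗
job_id=94: ✗
job_id=95: ✗
job_id=96: ✗
job_id=97: ✗
job_id=98: ✓ → 149
job_id=99: ✗
runtime_s_sum = 52 + 149 = 201
—
[long_avg: queue <> 'long' and state = 'done']
job_id=90: ✗
job_id=91: ✓ → 118
job_id=92: ✗
job_id=93: ✗
job_id=94: ✗
job_id=95: ✗
job_id=96: ✗
job_id=97: ✗
job_id=98: ✗
job_id=99: ✓ → 135
long_avg = (118 + 135) / 2 = 126.5
—
[runtime_s_sum2: runtime_s <= 5390]
job_id=90: ✓ → 39
job_id=91: ✗
job_id=92: ✓ → 52
job_id=93: ✓ → 238
job_id=94: ✓ → 59
job_id=95: ✗
job_id=96: ✗
job_id=97: ✓ → 60
job_id=98: ✗
job_id=99: ✓ → 135
runtime_s_sum2 = 39 + 52 + 238 + 59 + 60 + 135 = 583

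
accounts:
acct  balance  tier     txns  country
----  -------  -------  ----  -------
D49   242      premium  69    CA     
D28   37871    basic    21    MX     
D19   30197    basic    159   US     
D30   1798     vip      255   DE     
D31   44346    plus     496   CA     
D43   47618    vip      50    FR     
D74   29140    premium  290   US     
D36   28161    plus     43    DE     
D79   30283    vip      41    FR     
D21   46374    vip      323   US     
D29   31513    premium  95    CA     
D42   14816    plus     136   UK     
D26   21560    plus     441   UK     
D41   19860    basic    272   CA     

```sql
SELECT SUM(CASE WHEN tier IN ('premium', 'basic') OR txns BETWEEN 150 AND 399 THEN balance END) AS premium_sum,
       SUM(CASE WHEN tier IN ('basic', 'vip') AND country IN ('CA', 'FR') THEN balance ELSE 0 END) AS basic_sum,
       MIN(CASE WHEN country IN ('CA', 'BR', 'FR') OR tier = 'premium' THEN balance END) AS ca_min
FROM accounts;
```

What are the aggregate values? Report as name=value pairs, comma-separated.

premium_sum=196995, basic_sum=97761, ca_min=242

[premium_sum: tier IN ('premium', 'basic') OR txns BETWEEN 150 AND 399]
acct=D49: ✓ → 242
acct=D28: ✓ → 37871
acct=D19: ✓ → 30197
acct=D30: ✓ → 1798
acct=D31: ✗
acct=D43: ✗
acct=D74: ✓ → 29140
acct=D36: ✗
acct=D79: ✗
acct=D21: ✓ → 46374
acct=D29: ✓ → 31513
acct=D42: ✗
acct=D26: ✗
acct=D41: ✓ → 19860
premium_sum = 242 + 37871 + 30197 + 1798 + 29140 + 46374 + 31513 + 19860 = 196995
—
[basic_sum: tier IN ('basic', 'vip') AND country IN ('CA', 'FR')]
acct=D49: ✗
acct=D28: ✗
acct=D19: ✗
acct=D30: ✗
acct=D31: ✗
acct=D43: ✓ → 47618
acct=D74: ✗
acct=D36: ✗
acct=D79: ✓ → 30283
acct=D21: ✗
acct=D29: ✗
acct=D42: ✗
acct=D26: ✗
acct=D41: ✓ → 19860
basic_sum = 47618 + 30283 + 19860 = 97761
—
[ca_min: country IN ('CA', 'BR', 'FR') OR tier = 'premium']
acct=D49: ✓ → 242
acct=D28: ✗
acct=D19: ✗
acct=D30: ✗
acct=D31: ✓ → 44346
acct=D43: ✓ → 47618
acct=D74: ✓ → 29140
acct=D36: ✗
acct=D79: ✓ → 30283
acct=D21: ✗
acct=D29: ✓ → 31513
acct=D42: ✗
acct=D26: ✗
acct=D41: ✓ → 19860
ca_min = MIN(242, 44346, 47618, 29140, 30283, 31513, 19860) = 242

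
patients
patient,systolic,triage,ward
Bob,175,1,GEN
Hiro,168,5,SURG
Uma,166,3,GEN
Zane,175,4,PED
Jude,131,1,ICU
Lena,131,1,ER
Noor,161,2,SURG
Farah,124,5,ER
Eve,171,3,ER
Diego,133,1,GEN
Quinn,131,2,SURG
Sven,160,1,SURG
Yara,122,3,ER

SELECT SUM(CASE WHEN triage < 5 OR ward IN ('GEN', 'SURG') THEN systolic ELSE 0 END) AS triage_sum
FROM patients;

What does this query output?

1824

patient=Bob: ✓ → 175
patient=Hiro: ✓ → 168
patient=Uma: ✓ → 166
patient=Zane: ✓ → 175
patient=Jude: ✓ → 131
patient=Lena: ✓ → 131
patient=Noor: ✓ → 161
patient=Farah: ✗
patient=Eve: ✓ → 171
patient=Diego: ✓ → 133
patient=Quinn: ✓ → 131
patient=Sven: ✓ → 160
patient=Yara: ✓ → 122
triage_sum = 175 + 168 + 166 + 175 + 131 + 131 + 161 + 171 + 133 + 131 + 160 + 122 = 1824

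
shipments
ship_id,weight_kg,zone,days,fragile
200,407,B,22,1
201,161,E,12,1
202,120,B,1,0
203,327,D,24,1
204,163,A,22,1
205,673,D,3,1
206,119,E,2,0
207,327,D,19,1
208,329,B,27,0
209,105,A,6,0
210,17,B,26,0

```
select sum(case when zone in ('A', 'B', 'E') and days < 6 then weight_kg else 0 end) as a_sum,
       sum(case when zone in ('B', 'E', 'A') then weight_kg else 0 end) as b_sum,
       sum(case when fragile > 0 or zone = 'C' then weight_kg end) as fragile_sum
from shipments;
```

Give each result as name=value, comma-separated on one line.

a_sum=239, b_sum=1421, fragile_sum=2058

[a_sum: zone in ('A', 'B', 'E') and days < 6]
ship_id=200: ✗
ship_id=201: ✗
ship_id=202: ✓ → 120
ship_id=203: ✗
ship_id=204: ✗
ship_id=205: ✗
ship_id=206: ✓ → 119
ship_id=207: ✗
ship_id=208: ✗
ship_id=209: ✗
ship_id=210: ✗
a_sum = 120 + 119 = 239
—
[b_sum: zone in ('B', 'E', 'A')]
ship_id=200: ✓ → 407
ship_id=201: ✓ → 161
ship_id=202: ✓ → 120
ship_id=203: ✗
ship_id=204: ✓ → 163
ship_id=205: ✗
ship_id=206: ✓ → 119
ship_id=207: ✗
ship_id=208: ✓ → 329
ship_id=209: ✓ → 105
ship_id=210: ✓ → 17
b_sum = 407 + 161 + 120 + 163 + 119 + 329 + 105 + 17 = 1421
—
[fragile_sum: fragile > 0 or zone = 'C']
ship_id=200: ✓ → 407
ship_id=201: ✓ → 161
ship_id=202: ✗
ship_id=203: ✓ → 327
ship_id=204: ✓ → 163
ship_id=205: ✓ → 673
ship_id=206: ✗
ship_id=207: ✓ → 327
ship_id=208: ✗
ship_id=209: ✗
ship_id=210: ✗
fragile_sum = 407 + 161 + 327 + 163 + 673 + 327 = 2058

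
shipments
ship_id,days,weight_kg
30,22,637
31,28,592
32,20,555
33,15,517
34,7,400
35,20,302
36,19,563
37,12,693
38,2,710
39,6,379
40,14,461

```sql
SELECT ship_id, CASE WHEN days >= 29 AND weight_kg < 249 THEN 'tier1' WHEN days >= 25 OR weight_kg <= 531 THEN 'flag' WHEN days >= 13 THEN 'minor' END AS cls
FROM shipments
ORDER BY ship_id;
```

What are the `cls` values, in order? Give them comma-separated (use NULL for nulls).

minor, flag, minor, flag, flag, flag, minor, NULL, NULL, flag, flag

ship_id=30: days >= 13 → minor
ship_id=31: days >= 25 OR weight_kg <= 531 → flag
ship_id=32: days >= 13 → minor
ship_id=33: days >= 25 OR weight_kg <= 531 → flag
ship_id=34: days >= 25 OR weight_kg <= 531 → flag
ship_id=35: days >= 25 OR weight_kg <= 531 → flag
ship_id=36: days >= 13 → minor
ship_id=37: (no match → NULL) → NULL
ship_id=38: (no match → NULL) → NULL
ship_id=39: days >= 25 OR weight_kg <= 531 → flag
ship_id=40: days >= 25 OR weight_kg <= 531 → flag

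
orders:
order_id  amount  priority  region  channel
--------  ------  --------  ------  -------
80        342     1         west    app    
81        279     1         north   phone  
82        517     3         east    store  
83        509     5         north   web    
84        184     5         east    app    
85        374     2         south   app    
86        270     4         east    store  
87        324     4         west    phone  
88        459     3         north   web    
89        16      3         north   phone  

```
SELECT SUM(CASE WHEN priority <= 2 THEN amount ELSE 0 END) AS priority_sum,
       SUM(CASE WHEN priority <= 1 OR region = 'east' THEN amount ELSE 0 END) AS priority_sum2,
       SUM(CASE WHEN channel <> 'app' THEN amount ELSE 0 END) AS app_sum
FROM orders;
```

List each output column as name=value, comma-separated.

[priority_sum: priority <= 2]
order_id=80: ✓ → 342
order_id=81: ✓ → 279
order_id=82: ✗
order_id=83: ✗
order_id=84: ✗
order_id=85: ✓ → 374
order_id=86: ✗
order_id=87: ✗
order_id=88: ✗
order_id=89: ✗
priority_sum = 342 + 279 + 374 = 995
—
[priority_sum2: priority <= 1 OR region = 'east']
order_id=80: ✓ → 342
order_id=81: ✓ → 279
order_id=82: ✓ → 517
order_id=83: ✗
order_id=84: ✓ → 184
order_id=85: ✗
order_id=86: ✓ → 270
order_id=87: ✗
order_id=88: ✗
order_id=89: ✗
priority_sum2 = 342 + 279 + 517 + 184 + 270 = 1592
—
[app_sum: channel <> 'app']
order_id=80: ✗
order_id=81: ✓ → 279
order_id=82: ✓ → 517
order_id=83: ✓ → 509
order_id=84: ✗
order_id=85: ✗
order_id=86: ✓ → 270
order_id=87: ✓ → 324
order_id=88: ✓ → 459
order_id=89: ✓ → 16
app_sum = 279 + 517 + 509 + 270 + 324 + 459 + 16 = 2374

priority_sum=995, priority_sum2=1592, app_sum=2374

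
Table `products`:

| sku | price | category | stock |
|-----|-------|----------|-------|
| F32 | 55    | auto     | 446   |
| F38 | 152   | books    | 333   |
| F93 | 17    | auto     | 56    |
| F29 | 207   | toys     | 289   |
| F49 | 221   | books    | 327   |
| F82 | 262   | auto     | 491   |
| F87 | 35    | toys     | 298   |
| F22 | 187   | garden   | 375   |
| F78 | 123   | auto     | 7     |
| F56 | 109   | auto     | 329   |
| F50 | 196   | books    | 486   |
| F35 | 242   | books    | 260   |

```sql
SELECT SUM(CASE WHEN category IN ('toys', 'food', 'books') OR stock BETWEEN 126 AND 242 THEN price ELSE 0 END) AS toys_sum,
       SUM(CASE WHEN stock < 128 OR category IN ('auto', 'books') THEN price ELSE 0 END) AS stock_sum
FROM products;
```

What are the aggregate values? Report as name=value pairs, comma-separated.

toys_sum=1053, stock_sum=1377

[toys_sum: category IN ('toys', 'food', 'books') OR stock BETWEEN 126 AND 242]
sku=F32: ✗
sku=F38: ✓ → 152
sku=F93: ✗
sku=F29: ✓ → 207
sku=F49: ✓ → 221
sku=F82: ✗
sku=F87: ✓ → 35
sku=F22: ✗
sku=F78: ✗
sku=F56: ✗
sku=F50: ✓ → 196
sku=F35: ✓ → 242
toys_sum = 152 + 207 + 221 + 35 + 196 + 242 = 1053
—
[stock_sum: stock < 128 OR category IN ('auto', 'books')]
sku=F32: ✓ → 55
sku=F38: ✓ → 152
sku=F93: ✓ → 17
sku=F29: ✗
sku=F49: ✓ → 221
sku=F82: ✓ → 262
sku=F87: ✗
sku=F22: ✗
sku=F78: ✓ → 123
sku=F56: ✓ → 109
sku=F50: ✓ → 196
sku=F35: ✓ → 242
stock_sum = 55 + 152 + 17 + 221 + 262 + 123 + 109 + 196 + 242 = 1377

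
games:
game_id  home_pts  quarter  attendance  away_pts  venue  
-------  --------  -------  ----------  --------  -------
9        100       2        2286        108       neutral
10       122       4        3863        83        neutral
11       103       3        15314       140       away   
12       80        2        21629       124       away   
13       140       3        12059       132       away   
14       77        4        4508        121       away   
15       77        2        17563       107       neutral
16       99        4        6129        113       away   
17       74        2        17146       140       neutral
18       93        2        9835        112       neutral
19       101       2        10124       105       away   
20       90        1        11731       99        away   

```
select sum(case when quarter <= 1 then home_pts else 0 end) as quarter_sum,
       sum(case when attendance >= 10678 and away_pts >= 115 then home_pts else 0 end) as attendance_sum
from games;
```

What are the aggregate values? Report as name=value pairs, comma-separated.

[quarter_sum: quarter <= 1]
game_id=9: ✗
game_id=10: ✗
game_id=11: ✗
game_id=12: ✗
game_id=13: ✗
game_id=14: ✗
game_id=15: ✗
game_id=16: ✗
game_id=17: ✗
game_id=18: ✗
game_id=19: ✗
game_id=20: ✓ → 90
quarter_sum = 90
—
[attendance_sum: attendance >= 10678 and away_pts >= 115]
game_id=9: ✗
game_id=10: ✗
game_id=11: ✓ → 103
game_id=12: ✓ → 80
game_id=13: ✓ → 140
game_id=14: ✗
game_id=15: ✗
game_id=16: ✗
game_id=17: ✓ → 74
game_id=18: ✗
game_id=19: ✗
game_id=20: ✗
attendance_sum = 103 + 80 + 140 + 74 = 397

quarter_sum=90, attendance_sum=397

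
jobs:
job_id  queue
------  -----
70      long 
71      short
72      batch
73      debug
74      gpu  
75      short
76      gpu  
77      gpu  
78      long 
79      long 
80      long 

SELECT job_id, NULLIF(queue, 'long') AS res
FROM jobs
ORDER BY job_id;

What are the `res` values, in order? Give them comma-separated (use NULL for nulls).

NULL, short, batch, debug, gpu, short, gpu, gpu, NULL, NULL, NULL

job_id=70: queue=long vs long: equal → NULL
job_id=71: queue=short vs long: differ → short
job_id=72: queue=batch vs long: differ → batch
job_id=73: queue=debug vs long: differ → debug
job_id=74: queue=gpu vs long: differ → gpu
job_id=75: queue=short vs long: differ → short
job_id=76: queue=gpu vs long: differ → gpu
job_id=77: queue=gpu vs long: differ → gpu
job_id=78: queue=long vs long: equal → NULL
job_id=79: queue=long vs long: equal → NULL
job_id=80: queue=long vs long: equal → NULL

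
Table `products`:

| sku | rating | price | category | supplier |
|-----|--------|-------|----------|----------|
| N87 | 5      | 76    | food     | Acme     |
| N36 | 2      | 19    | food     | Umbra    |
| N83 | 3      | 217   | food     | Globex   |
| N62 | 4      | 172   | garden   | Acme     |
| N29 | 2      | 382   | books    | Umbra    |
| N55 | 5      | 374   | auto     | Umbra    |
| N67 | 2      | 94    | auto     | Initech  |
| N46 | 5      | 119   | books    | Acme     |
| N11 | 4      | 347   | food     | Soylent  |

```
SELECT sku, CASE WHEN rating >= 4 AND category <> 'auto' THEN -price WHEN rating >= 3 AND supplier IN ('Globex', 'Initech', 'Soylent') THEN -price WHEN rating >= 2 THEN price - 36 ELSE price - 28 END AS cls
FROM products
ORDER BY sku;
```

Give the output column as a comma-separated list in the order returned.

sku=N11: rating >= 4 AND category <> 'auto' → -347
sku=N29: rating >= 2 → 346
sku=N36: rating >= 2 → -17
sku=N46: rating >= 4 AND category <> 'auto' → -119
sku=N55: rating >= 2 → 338
sku=N62: rating >= 4 AND category <> 'auto' → -172
sku=N67: rating >= 2 → 58
sku=N83: rating >= 3 AND supplier IN ('Globex', 'Initech', 'Soylent') → -217
sku=N87: rating >= 4 AND category <> 'auto' → -76

-347, 346, -17, -119, 338, -172, 58, -217, -76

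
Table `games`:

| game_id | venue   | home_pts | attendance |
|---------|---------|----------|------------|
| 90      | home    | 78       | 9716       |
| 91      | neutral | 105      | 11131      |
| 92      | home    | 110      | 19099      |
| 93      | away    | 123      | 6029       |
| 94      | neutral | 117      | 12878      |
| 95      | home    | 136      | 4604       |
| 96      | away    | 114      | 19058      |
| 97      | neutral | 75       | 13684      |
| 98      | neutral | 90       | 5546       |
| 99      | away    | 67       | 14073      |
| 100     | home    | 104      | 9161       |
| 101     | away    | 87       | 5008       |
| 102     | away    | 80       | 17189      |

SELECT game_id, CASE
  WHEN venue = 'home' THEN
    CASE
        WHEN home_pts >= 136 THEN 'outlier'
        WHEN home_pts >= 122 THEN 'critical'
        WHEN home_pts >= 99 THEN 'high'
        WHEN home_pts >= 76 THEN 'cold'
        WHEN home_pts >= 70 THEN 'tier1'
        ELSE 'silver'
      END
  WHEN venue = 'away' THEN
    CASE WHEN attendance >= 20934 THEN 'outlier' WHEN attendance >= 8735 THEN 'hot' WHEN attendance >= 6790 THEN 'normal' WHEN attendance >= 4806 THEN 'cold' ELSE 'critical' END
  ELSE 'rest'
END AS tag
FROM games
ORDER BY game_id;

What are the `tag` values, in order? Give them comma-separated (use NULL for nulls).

cold, rest, high, cold, rest, outlier, hot, rest, rest, hot, high, cold, hot

game_id=90: venue='home' → inner[home_pts >= 76] → cold
game_id=91: venue='neutral' → outer ELSE → rest
game_id=92: venue='home' → inner[home_pts >= 99] → high
game_id=93: venue='away' → inner[attendance >= 4806] → cold
game_id=94: venue='neutral' → outer ELSE → rest
game_id=95: venue='home' → inner[home_pts >= 136] → outlier
game_id=96: venue='away' → inner[attendance >= 8735] → hot
game_id=97: venue='neutral' → outer ELSE → rest
game_id=98: venue='neutral' → outer ELSE → rest
game_id=99: venue='away' → inner[attendance >= 8735] → hot
game_id=100: venue='home' → inner[home_pts >= 99] → high
game_id=101: venue='away' → inner[attendance >= 4806] → cold
game_id=102: venue='away' → inner[attendance >= 8735] → hot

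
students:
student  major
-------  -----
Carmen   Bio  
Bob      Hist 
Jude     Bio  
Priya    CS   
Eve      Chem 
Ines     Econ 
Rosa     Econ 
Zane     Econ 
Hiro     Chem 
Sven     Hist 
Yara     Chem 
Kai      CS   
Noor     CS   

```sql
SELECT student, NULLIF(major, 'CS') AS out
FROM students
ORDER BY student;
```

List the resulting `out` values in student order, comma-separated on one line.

student=Bob: major=Hist vs CS: differ → Hist
student=Carmen: major=Bio vs CS: differ → Bio
student=Eve: major=Chem vs CS: differ → Chem
student=Hiro: major=Chem vs CS: differ → Chem
student=Ines: major=Econ vs CS: differ → Econ
student=Jude: major=Bio vs CS: differ → Bio
student=Kai: major=CS vs CS: equal → NULL
student=Noor: major=CS vs CS: equal → NULL
student=Priya: major=CS vs CS: equal → NULL
student=Rosa: major=Econ vs CS: differ → Econ
student=Sven: major=Hist vs CS: differ → Hist
student=Yara: major=Chem vs CS: differ → Chem
student=Zane: major=Econ vs CS: differ → Econ

Hist, Bio, Chem, Chem, Econ, Bio, NULL, NULL, NULL, Econ, Hist, Chem, Econ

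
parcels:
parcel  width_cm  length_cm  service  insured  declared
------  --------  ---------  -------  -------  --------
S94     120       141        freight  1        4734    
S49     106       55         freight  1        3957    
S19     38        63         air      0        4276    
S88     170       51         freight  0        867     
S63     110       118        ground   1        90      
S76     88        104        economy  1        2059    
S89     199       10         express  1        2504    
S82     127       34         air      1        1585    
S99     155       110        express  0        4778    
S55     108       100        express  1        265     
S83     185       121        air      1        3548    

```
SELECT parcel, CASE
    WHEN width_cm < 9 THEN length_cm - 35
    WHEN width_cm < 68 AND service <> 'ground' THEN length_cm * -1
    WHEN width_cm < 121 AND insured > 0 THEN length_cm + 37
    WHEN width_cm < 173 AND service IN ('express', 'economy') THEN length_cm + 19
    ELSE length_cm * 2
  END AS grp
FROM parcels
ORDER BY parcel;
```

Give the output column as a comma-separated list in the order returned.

parcel=S19: width_cm < 68 AND service <> 'ground' → -63
parcel=S49: width_cm < 121 AND insured > 0 → 92
parcel=S55: width_cm < 121 AND insured > 0 → 137
parcel=S63: width_cm < 121 AND insured > 0 → 155
parcel=S76: width_cm < 121 AND insured > 0 → 141
parcel=S82: ELSE → 68
parcel=S83: ELSE → 242
parcel=S88: ELSE → 102
parcel=S89: ELSE → 20
parcel=S94: width_cm < 121 AND insured > 0 → 178
parcel=S99: width_cm < 173 AND service IN ('express', 'economy') → 129

-63, 92, 137, 155, 141, 68, 242, 102, 20, 178, 129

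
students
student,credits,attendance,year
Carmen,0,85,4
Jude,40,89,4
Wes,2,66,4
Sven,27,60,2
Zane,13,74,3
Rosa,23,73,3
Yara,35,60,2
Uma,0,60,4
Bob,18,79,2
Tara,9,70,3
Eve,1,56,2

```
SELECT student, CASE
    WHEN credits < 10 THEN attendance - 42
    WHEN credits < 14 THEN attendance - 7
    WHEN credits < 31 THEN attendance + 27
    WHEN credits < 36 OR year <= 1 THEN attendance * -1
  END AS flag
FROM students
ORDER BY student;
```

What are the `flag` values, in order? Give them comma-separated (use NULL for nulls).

student=Bob: credits < 31 → 106
student=Carmen: credits < 10 → 43
student=Eve: credits < 10 → 14
student=Jude: (no match → NULL) → NULL
student=Rosa: credits < 31 → 100
student=Sven: credits < 31 → 87
student=Tara: credits < 10 → 28
student=Uma: credits < 10 → 18
student=Wes: credits < 10 → 24
student=Yara: credits < 36 OR year <= 1 → -60
student=Zane: credits < 14 → 67

106, 43, 14, NULL, 100, 87, 28, 18, 24, -60, 67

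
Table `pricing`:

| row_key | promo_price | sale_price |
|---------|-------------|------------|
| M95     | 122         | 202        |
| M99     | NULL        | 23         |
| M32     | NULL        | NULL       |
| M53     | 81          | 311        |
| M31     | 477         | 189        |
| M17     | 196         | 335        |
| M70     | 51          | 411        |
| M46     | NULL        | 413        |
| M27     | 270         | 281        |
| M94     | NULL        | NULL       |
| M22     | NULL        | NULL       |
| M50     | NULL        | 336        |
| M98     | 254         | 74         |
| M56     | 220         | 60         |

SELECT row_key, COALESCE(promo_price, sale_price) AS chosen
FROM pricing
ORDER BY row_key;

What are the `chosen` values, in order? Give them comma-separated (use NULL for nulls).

row_key=M17: promo_price=196 → 196
row_key=M22: promo_price=NULL, sale_price=NULL (all NULL) → NULL
row_key=M27: promo_price=270 → 270
row_key=M31: promo_price=477 → 477
row_key=M32: promo_price=NULL, sale_price=NULL (all NULL) → NULL
row_key=M46: promo_price=NULL, sale_price=413 → 413
row_key=M50: promo_price=NULL, sale_price=336 → 336
row_key=M53: promo_price=81 → 81
row_key=M56: promo_price=220 → 220
row_key=M70: promo_price=51 → 51
row_key=M94: promo_price=NULL, sale_price=NULL (all NULL) → NULL
row_key=M95: promo_price=122 → 122
row_key=M98: promo_price=254 → 254
row_key=M99: promo_price=NULL, sale_price=23 → 23

196, NULL, 270, 477, NULL, 413, 336, 81, 220, 51, NULL, 122, 254, 23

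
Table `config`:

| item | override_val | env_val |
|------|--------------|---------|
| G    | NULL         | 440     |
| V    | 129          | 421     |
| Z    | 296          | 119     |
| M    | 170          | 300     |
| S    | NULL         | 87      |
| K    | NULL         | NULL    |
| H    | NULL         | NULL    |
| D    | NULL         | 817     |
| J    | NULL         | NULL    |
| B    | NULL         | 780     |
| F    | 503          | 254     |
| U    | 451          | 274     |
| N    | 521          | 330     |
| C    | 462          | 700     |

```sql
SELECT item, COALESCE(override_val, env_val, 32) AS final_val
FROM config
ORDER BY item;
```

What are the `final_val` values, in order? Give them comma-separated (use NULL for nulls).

780, 462, 817, 503, 440, 32, 32, 32, 170, 521, 87, 451, 129, 296

item=B: override_val=NULL, env_val=780 → 780
item=C: override_val=462 → 462
item=D: override_val=NULL, env_val=817 → 817
item=F: override_val=503 → 503
item=G: override_val=NULL, env_val=440 → 440
item=H: override_val=NULL, env_val=NULL, → literal 32 → 32
item=J: override_val=NULL, env_val=NULL, → literal 32 → 32
item=K: override_val=NULL, env_val=NULL, → literal 32 → 32
item=M: override_val=170 → 170
item=N: override_val=521 → 521
item=S: override_val=NULL, env_val=87 → 87
item=U: override_val=451 → 451
item=V: override_val=129 → 129
item=Z: override_val=296 → 296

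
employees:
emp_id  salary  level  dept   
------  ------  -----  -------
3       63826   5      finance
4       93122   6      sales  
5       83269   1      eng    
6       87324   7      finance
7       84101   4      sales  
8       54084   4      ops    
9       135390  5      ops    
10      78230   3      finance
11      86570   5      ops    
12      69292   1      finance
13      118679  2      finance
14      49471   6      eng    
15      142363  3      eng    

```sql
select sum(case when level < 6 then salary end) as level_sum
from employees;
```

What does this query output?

emp_id=3: ✓ → 63826
emp_id=4: ✗
emp_id=5: ✓ → 83269
emp_id=6: ✗
emp_id=7: ✓ → 84101
emp_id=8: ✓ → 54084
emp_id=9: ✓ → 135390
emp_id=10: ✓ → 78230
emp_id=11: ✓ → 86570
emp_id=12: ✓ → 69292
emp_id=13: ✓ → 118679
emp_id=14: ✗
emp_id=15: ✓ → 142363
level_sum = 63826 + 83269 + 84101 + 54084 + 135390 + 78230 + 86570 + 69292 + 118679 + 142363 = 915804

915804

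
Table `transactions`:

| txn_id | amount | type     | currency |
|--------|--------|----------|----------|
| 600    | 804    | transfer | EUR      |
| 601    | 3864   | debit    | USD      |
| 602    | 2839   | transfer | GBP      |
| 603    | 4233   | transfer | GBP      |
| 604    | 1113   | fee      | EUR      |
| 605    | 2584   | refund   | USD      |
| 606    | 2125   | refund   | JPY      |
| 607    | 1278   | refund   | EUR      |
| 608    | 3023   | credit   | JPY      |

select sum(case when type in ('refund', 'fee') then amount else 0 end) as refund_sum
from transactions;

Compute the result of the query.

txn_id=600: ✗
txn_id=601: ✗
txn_id=602: ✗
txn_id=603: ✗
txn_id=604: ✓ → 1113
txn_id=605: ✓ → 2584
txn_id=606: ✓ → 2125
txn_id=607: ✓ → 1278
txn_id=608: ✗
refund_sum = 1113 + 2584 + 2125 + 1278 = 7100

7100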